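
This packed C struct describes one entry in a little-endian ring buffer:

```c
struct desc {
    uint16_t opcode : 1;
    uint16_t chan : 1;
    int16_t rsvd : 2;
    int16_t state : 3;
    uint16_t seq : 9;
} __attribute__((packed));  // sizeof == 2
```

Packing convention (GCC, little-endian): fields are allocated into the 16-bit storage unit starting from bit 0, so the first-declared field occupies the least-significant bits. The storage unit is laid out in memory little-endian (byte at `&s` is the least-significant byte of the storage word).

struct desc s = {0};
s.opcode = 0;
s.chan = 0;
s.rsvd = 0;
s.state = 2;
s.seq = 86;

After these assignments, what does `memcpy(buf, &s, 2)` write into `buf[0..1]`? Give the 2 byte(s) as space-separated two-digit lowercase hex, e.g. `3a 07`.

20 2b

[0+:1] opcode=0 & 0x1 = 0x0; word=0x0000
[1+:1] chan=0 & 0x1 = 0x0; word=0x0000
[2+:2] rsvd=0 & 0x3 = 0x0; word=0x0000
[4+:3] state=2 & 0x7 = 0x2; word=0x0020
[7+:9] seq=86 & 0x1ff = 0x56; word=0x2b20
word = 0x2b20 → little-endian bytes:
  [0]=0x20  [1]=0x2b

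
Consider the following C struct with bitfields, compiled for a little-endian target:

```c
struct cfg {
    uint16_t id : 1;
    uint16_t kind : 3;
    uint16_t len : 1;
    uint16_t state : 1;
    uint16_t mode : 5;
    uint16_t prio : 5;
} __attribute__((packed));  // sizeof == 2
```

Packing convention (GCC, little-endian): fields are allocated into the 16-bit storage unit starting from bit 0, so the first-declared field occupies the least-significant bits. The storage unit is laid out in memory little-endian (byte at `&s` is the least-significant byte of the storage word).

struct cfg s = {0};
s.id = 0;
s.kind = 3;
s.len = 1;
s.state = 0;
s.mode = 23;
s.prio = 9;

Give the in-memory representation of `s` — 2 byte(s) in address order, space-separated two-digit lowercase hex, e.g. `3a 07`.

d6 4d

id:1 = 0 → 0x0 << 0 → word 0x0000
kind:3 = 3 → 0x3 << 1 → word 0x0006
len:1 = 1 → 0x1 << 4 → word 0x0016
state:1 = 0 → 0x0 << 5 → word 0x0016
mode:5 = 23 → 0x17 << 6 → word 0x05d6
prio:5 = 9 → 0x9 << 11 → word 0x4dd6
word = 0x4dd6 → little-endian bytes:
  [0]=0xd6  [1]=0x4d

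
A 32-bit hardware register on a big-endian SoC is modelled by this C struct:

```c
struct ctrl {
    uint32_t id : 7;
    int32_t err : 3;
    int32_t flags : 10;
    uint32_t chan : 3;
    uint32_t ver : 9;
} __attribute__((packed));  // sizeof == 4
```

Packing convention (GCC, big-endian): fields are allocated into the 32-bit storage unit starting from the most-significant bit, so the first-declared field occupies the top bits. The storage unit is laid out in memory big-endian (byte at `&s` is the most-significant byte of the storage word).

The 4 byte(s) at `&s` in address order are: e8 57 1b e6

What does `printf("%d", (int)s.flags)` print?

369

[0]=0xe8 [1]=0x57 [2]=0x1b [3]=0xe6 (big-endian) → word 0xe8571be6
id [25+:7] = (word>>25) & 0x7f = 116
err [22+:3] = (word>>22) & 0x7 = 1
flags [12+:10] = (word>>12) & 0x3ff = 369  ←
chan [9+:3] = (word>>9) & 0x7 = 5
ver [0+:9] = (word>>0) & 0x1ff = 486
flags signed 10b, MSB=0: value = 369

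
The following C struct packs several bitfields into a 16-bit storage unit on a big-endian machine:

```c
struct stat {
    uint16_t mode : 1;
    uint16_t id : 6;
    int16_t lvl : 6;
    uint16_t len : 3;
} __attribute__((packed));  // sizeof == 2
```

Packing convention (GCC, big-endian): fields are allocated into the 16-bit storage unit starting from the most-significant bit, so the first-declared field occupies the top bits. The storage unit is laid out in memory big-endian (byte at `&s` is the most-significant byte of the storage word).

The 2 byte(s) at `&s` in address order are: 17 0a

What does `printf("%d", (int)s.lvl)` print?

[0]=0x17 [1]=0x0a (big-endian) → word 0x170a
mode [15+:1] = (word>>15) & 0x1 = 0
id [9+:6] = (word>>9) & 0x3f = 11
lvl [3+:6] = (word>>3) & 0x3f = 33  ←
len [0+:3] = (word>>0) & 0x7 = 2
lvl signed 6b, MSB=1: 33 - 64 = -31

-31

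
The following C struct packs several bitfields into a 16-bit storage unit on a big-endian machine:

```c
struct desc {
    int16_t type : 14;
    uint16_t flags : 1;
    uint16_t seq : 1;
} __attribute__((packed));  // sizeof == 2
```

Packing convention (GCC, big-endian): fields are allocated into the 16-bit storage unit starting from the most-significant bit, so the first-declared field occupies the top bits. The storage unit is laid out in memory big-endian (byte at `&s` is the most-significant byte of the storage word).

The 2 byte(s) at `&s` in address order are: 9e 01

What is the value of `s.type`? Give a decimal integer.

-6272

[0]=0x9e [1]=0x01 (big-endian) → word 0x9e01
type [2+:14] = (word>>2) & 0x3fff = 10112  ←
flags [1+:1] = (word>>1) & 0x1 = 0
seq [0+:1] = (word>>0) & 0x1 = 1
type signed 14b, MSB=1: 10112 - 16384 = -6272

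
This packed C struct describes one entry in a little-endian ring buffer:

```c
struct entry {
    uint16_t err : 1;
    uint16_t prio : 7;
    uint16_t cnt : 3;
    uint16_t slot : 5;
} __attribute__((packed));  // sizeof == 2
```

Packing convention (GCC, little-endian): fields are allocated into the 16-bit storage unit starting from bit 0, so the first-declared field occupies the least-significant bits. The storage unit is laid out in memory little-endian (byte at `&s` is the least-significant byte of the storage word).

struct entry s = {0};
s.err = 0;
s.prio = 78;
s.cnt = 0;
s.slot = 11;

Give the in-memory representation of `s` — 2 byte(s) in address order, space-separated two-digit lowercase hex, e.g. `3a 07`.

err (1b) val=0 bits=0x0 at bit 0: 0x0000
prio (7b) val=78 bits=0x4e at bit 1: 0x009c
cnt (3b) val=0 bits=0x0 at bit 8: 0x009c
slot (5b) val=11 bits=0xb at bit 11: 0x589c
word = 0x589c → little-endian bytes:
  [0]=0x9c  [1]=0x58

9c 58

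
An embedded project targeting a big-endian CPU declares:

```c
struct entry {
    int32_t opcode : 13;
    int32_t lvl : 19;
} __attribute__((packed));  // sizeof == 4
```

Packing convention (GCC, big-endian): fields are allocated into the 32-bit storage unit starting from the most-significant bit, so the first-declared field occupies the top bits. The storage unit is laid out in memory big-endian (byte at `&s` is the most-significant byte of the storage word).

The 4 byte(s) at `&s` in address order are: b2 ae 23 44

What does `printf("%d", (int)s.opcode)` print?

[0]=0xb2 [1]=0xae [2]=0x23 [3]=0x44 (big-endian) → word 0xb2ae2344
opcode [19+:13] = (word>>19) & 0x1fff = 5717  ←
lvl [0+:19] = (word>>0) & 0x7ffff = 402244
opcode signed 13b, MSB=1: 5717 - 8192 = -2475

-2475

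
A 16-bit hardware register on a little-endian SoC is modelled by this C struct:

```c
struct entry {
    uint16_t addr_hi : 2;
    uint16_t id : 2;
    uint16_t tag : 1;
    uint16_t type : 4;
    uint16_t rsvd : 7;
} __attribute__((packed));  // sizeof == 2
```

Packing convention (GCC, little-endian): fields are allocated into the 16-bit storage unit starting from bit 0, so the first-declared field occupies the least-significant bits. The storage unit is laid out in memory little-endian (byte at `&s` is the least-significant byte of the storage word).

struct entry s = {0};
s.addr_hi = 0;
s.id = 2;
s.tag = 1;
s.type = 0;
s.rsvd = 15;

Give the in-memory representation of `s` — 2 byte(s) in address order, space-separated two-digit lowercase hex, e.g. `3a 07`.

18 1e

[0+:2] addr_hi=0 & 0x3 = 0x0; word=0x0000
[2+:2] id=2 & 0x3 = 0x2; word=0x0008
[4+:1] tag=1 & 0x1 = 0x1; word=0x0018
[5+:4] type=0 & 0xf = 0x0; word=0x0018
[9+:7] rsvd=15 & 0x7f = 0xf; word=0x1e18
word = 0x1e18 → little-endian bytes:
  [0]=0x18  [1]=0x1e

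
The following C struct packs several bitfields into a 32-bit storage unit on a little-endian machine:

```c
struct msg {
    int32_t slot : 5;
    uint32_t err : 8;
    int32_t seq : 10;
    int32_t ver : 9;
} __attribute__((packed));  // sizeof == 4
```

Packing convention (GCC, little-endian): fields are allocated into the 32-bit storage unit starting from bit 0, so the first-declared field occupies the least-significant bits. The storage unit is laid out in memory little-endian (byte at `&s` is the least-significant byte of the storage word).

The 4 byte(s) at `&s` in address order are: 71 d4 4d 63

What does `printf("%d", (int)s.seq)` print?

[0]=0x71 [1]=0xd4 [2]=0x4d [3]=0x63 (little-endian) → word 0x634dd471
slot:5 @ bit 0 → (0x634dd471>>0)&0x1f = 0x11
err:8 @ bit 5 → (0x634dd471>>5)&0xff = 0xa3
seq:10 @ bit 13 → (0x634dd471>>13)&0x3ff = 0x26e  ←
ver:9 @ bit 23 → (0x634dd471>>23)&0x1ff = 0xc6
seq signed 10b, MSB=1: 622 - 1024 = -402

-402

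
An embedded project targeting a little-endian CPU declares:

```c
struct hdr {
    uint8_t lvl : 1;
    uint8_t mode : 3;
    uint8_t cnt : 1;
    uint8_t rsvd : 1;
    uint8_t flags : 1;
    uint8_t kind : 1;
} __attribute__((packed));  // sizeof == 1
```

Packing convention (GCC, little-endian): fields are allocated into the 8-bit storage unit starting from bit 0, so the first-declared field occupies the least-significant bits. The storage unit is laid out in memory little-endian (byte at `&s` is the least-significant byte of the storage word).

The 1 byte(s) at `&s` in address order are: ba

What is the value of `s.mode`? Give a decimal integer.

5

[0]=0xba (little-endian) → word 0xba
lvl [0+:1] = (word>>0) & 0x1 = 0
mode [1+:3] = (word>>1) & 0x7 = 5  ←
cnt [4+:1] = (word>>4) & 0x1 = 1
rsvd [5+:1] = (word>>5) & 0x1 = 1
flags [6+:1] = (word>>6) & 0x1 = 0
kind [7+:1] = (word>>7) & 0x1 = 1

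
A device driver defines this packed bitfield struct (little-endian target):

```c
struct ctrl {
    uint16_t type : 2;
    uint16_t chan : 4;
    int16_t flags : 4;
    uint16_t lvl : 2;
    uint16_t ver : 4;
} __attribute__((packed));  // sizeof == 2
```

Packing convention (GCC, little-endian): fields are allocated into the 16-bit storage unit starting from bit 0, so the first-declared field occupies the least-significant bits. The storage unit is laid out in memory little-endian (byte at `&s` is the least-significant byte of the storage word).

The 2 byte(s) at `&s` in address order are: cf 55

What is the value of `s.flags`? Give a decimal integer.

[0]=0xcf [1]=0x55 (little-endian) → word 0x55cf
type:2 @ bit 0 → (0x55cf>>0)&0x3 = 0x3
chan:4 @ bit 2 → (0x55cf>>2)&0xf = 0x3
flags:4 @ bit 6 → (0x55cf>>6)&0xf = 0x7  ←
lvl:2 @ bit 10 → (0x55cf>>10)&0x3 = 0x1
ver:4 @ bit 12 → (0x55cf>>12)&0xf = 0x5
flags signed 4b, MSB=0: value = 7

7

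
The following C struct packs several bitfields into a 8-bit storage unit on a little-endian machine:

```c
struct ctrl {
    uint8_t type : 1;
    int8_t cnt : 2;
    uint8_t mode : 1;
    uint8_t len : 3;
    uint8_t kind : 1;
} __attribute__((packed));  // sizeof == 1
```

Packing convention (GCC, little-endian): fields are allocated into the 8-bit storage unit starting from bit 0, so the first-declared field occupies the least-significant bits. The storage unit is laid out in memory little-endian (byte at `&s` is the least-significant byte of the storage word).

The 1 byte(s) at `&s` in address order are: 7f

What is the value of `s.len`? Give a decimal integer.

[0]=0x7f (little-endian) → word 0x7f
type:1 @ bit 0 → (0x7f>>0)&0x1 = 0x1
cnt:2 @ bit 1 → (0x7f>>1)&0x3 = 0x3
mode:1 @ bit 3 → (0x7f>>3)&0x1 = 0x1
len:3 @ bit 4 → (0x7f>>4)&0x7 = 0x7  ←
kind:1 @ bit 7 → (0x7f>>7)&0x1 = 0x0

7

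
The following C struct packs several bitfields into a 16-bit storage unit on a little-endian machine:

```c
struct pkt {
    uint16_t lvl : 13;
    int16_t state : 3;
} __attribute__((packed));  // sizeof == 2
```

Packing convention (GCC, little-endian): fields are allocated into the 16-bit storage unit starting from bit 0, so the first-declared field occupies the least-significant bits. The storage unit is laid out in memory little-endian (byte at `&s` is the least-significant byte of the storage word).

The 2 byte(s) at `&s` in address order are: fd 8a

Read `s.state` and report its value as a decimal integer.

-4

[0]=0xfd [1]=0x8a (little-endian) → word 0x8afd
lvl:13 @ bit 0 → (0x8afd>>0)&0x1fff = 0xafd
state:3 @ bit 13 → (0x8afd>>13)&0x7 = 0x4  ←
state signed 3b, MSB=1: 4 - 8 = -4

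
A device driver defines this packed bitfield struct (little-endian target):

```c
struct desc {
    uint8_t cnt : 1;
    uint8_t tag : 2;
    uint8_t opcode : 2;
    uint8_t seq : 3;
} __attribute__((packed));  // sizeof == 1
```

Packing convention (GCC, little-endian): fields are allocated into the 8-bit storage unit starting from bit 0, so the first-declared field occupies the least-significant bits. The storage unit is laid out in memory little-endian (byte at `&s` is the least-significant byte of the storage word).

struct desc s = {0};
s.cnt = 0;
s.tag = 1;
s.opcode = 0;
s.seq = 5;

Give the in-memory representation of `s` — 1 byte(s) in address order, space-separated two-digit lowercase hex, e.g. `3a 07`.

a2

[0+:1] cnt=0 & 0x1 = 0x0; word=0x00
[1+:2] tag=1 & 0x3 = 0x1; word=0x02
[3+:2] opcode=0 & 0x3 = 0x0; word=0x02
[5+:3] seq=5 & 0x7 = 0x5; word=0xa2
word = 0xa2 → little-endian bytes:
  [0]=0xa2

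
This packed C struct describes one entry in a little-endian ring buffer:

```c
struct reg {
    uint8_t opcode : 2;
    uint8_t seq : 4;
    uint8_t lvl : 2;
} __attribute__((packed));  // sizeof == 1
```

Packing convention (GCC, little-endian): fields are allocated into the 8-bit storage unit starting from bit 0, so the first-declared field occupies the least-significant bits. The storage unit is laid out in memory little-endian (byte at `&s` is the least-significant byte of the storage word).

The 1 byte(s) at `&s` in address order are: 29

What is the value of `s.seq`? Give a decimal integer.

10

[0]=0x29 (little-endian) → word 0x29
opcode [0+:2] = (word>>0) & 0x3 = 1
seq [2+:4] = (word>>2) & 0xf = 10  ←
lvl [6+:2] = (word>>6) & 0x3 = 0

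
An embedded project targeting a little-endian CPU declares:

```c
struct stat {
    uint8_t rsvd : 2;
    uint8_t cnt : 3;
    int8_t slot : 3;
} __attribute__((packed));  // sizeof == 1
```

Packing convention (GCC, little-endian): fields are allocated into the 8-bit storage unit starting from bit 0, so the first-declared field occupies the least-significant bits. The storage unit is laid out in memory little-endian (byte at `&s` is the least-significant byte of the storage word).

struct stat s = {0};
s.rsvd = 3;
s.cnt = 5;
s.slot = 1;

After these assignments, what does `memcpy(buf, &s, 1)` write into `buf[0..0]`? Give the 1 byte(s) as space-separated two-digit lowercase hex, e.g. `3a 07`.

37

rsvd (2b) val=3 bits=0x3 at bit 0: 0x03
cnt (3b) val=5 bits=0x5 at bit 2: 0x17
slot (3b) val=1 bits=0x1 at bit 5: 0x37
word = 0x37 → little-endian bytes:
  [0]=0x37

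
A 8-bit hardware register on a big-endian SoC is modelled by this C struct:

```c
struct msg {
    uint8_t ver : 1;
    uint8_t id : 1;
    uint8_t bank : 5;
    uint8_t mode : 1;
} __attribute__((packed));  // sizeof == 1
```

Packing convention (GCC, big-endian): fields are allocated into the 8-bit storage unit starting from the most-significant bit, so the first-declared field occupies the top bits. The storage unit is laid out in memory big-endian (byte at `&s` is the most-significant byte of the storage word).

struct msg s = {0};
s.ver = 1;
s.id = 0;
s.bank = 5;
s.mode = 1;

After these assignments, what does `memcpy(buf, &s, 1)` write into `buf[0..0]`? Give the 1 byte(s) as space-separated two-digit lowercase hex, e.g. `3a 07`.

ver (1b) val=1 bits=0x1 at bit 7: 0x80
id (1b) val=0 bits=0x0 at bit 6: 0x80
bank (5b) val=5 bits=0x5 at bit 1: 0x8a
mode (1b) val=1 bits=0x1 at bit 0: 0x8b
word = 0x8b → big-endian bytes:
  [0]=0x8b

8b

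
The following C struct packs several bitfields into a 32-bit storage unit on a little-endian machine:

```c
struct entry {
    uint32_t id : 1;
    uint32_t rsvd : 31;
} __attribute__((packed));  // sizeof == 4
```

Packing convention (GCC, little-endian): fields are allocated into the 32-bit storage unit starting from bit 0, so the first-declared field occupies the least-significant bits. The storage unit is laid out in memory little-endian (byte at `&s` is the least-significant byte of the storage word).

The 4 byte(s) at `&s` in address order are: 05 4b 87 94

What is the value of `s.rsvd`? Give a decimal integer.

1245947266

[0]=0x05 [1]=0x4b [2]=0x87 [3]=0x94 (little-endian) → word 0x94874b05
id:1 @ bit 0 → (0x94874b05>>0)&0x1 = 0x1
rsvd:31 @ bit 1 → (0x94874b05>>1)&0x7fffffff = 0x4a43a582  ←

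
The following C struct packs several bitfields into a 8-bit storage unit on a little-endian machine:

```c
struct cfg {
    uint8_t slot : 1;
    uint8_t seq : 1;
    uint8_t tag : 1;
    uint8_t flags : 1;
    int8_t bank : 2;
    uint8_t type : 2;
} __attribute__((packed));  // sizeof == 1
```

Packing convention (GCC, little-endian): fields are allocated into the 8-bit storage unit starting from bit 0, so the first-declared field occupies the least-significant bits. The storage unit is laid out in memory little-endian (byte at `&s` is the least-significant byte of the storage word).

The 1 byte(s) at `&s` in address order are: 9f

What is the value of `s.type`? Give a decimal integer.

[0]=0x9f (little-endian) → word 0x9f
slot [0+:1] = (word>>0) & 0x1 = 1
seq [1+:1] = (word>>1) & 0x1 = 1
tag [2+:1] = (word>>2) & 0x1 = 1
flags [3+:1] = (word>>3) & 0x1 = 1
bank [4+:2] = (word>>4) & 0x3 = 1
type [6+:2] = (word>>6) & 0x3 = 2  ←

2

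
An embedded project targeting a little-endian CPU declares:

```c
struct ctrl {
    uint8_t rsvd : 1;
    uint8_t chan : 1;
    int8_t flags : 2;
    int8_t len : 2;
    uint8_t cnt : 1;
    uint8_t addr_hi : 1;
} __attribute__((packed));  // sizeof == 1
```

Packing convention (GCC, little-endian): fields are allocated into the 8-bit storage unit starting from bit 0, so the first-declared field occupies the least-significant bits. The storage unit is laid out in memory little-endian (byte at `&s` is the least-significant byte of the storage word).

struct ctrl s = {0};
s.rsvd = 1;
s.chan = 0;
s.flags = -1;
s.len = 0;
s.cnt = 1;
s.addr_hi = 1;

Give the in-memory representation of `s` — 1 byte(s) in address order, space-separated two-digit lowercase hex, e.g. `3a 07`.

[0+:1] rsvd=1 & 0x1 = 0x1; word=0x01
[1+:1] chan=0 & 0x1 = 0x0; word=0x01
[2+:2] flags=-1 & 0x3 = 0x3; word=0x0d
[4+:2] len=0 & 0x3 = 0x0; word=0x0d
[6+:1] cnt=1 & 0x1 = 0x1; word=0x4d
[7+:1] addr_hi=1 & 0x1 = 0x1; word=0xcd
word = 0xcd → little-endian bytes:
  [0]=0xcd

cd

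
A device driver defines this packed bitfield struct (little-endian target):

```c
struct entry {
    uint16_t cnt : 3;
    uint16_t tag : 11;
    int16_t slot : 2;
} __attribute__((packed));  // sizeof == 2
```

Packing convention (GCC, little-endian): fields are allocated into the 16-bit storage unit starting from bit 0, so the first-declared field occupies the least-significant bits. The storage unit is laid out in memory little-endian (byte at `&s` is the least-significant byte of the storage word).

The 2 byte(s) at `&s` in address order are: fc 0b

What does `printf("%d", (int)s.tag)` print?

[0]=0xfc [1]=0x0b (little-endian) → word 0x0bfc
cnt:3 @ bit 0 → (0x0bfc>>0)&0x7 = 0x4
tag:11 @ bit 3 → (0x0bfc>>3)&0x7ff = 0x17f  ←
slot:2 @ bit 14 → (0x0bfc>>14)&0x3 = 0x0

383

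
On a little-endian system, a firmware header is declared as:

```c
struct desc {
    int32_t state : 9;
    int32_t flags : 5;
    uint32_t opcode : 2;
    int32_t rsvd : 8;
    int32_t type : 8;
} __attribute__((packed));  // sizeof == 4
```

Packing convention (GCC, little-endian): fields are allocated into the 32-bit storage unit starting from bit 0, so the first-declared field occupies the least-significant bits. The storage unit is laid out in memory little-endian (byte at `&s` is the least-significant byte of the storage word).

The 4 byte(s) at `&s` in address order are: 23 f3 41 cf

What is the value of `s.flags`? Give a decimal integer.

-7

[0]=0x23 [1]=0xf3 [2]=0x41 [3]=0xcf (little-endian) → word 0xcf41f323
state:9 @ bit 0 → (0xcf41f323>>0)&0x1ff = 0x123
flags:5 @ bit 9 → (0xcf41f323>>9)&0x1f = 0x19  ←
opcode:2 @ bit 14 → (0xcf41f323>>14)&0x3 = 0x3
rsvd:8 @ bit 16 → (0xcf41f323>>16)&0xff = 0x41
type:8 @ bit 24 → (0xcf41f323>>24)&0xff = 0xcf
flags signed 5b, MSB=1: 25 - 32 = -7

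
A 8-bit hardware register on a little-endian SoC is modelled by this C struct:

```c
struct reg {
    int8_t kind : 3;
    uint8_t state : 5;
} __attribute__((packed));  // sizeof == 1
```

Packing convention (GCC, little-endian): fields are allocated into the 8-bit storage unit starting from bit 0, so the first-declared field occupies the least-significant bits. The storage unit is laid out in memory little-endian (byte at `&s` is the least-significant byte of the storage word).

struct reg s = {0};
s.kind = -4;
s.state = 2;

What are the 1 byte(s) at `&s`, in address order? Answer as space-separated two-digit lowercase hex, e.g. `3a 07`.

14

[0+:3] kind=-4 & 0x7 = 0x4; word=0x04
[3+:5] state=2 & 0x1f = 0x2; word=0x14
word = 0x14 → little-endian bytes:
  [0]=0x14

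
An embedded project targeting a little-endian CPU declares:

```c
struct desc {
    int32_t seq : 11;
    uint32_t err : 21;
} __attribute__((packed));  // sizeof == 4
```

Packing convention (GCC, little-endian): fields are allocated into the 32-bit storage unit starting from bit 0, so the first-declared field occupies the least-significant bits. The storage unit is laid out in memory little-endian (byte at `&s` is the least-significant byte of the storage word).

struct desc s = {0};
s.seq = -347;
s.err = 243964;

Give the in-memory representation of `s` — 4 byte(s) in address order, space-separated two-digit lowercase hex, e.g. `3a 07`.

seq (11b) val=-347 bits=0x6a5 at bit 0: 0x000006a5
err (21b) val=243964 bits=0x3b8fc at bit 11: 0x1dc7e6a5
word = 0x1dc7e6a5 → little-endian bytes:
  [0]=0xa5  [1]=0xe6  [2]=0xc7  [3]=0x1d

a5 e6 c7 1d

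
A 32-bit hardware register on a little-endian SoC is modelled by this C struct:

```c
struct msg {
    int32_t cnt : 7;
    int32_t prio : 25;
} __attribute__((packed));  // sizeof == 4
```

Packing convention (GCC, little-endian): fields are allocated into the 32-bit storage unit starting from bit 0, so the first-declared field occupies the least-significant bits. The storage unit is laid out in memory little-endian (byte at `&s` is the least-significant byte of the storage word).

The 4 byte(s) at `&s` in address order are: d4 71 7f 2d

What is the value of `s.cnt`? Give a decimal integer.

-44

[0]=0xd4 [1]=0x71 [2]=0x7f [3]=0x2d (little-endian) → word 0x2d7f71d4
cnt:7 @ bit 0 → (0x2d7f71d4>>0)&0x7f = 0x54  ←
prio:25 @ bit 7 → (0x2d7f71d4>>7)&0x1ffffff = 0x5afee3
cnt signed 7b, MSB=1: 84 - 128 = -44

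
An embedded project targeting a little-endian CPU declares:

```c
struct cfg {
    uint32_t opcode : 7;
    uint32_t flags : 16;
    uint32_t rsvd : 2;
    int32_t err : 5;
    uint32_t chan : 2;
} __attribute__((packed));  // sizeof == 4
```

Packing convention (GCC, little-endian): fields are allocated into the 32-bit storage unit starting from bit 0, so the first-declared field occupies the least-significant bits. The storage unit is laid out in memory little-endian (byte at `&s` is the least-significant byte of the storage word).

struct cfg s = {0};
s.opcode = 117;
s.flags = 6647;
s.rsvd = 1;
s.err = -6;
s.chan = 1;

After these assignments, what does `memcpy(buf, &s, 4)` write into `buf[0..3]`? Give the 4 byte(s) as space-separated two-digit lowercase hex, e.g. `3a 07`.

opcode:7 = 117 → 0x75 << 0 → word 0x00000075
flags:16 = 6647 → 0x19f7 << 7 → word 0x000cfbf5
rsvd:2 = 1 → 0x1 << 23 → word 0x008cfbf5
err:5 = -6 → 0x1a << 25 → word 0x348cfbf5
chan:2 = 1 → 0x1 << 30 → word 0x748cfbf5
word = 0x748cfbf5 → little-endian bytes:
  [0]=0xf5  [1]=0xfb  [2]=0x8c  [3]=0x74

f5 fb 8c 74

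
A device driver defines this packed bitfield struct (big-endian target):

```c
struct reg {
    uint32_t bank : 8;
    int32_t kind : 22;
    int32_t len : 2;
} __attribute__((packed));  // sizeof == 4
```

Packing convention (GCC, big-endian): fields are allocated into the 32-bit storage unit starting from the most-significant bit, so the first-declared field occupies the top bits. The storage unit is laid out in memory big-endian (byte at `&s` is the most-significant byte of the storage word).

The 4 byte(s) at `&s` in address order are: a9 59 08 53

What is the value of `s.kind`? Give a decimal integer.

1458708

[0]=0xa9 [1]=0x59 [2]=0x08 [3]=0x53 (big-endian) → word 0xa9590853
bank:8 @ bit 24 → (0xa9590853>>24)&0xff = 0xa9
kind:22 @ bit 2 → (0xa9590853>>2)&0x3fffff = 0x164214  ←
len:2 @ bit 0 → (0xa9590853>>0)&0x3 = 0x3
kind signed 22b, MSB=0: value = 1458708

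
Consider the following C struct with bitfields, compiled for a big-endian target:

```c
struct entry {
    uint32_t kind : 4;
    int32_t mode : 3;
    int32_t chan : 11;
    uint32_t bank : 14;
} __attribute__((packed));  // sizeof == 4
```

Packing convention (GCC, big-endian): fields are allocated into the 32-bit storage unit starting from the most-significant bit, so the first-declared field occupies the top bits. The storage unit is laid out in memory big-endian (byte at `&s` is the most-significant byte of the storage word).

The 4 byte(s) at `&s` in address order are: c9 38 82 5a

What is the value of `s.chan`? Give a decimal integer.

[0]=0xc9 [1]=0x38 [2]=0x82 [3]=0x5a (big-endian) → word 0xc938825a
kind:4 @ bit 28 → (0xc938825a>>28)&0xf = 0xc
mode:3 @ bit 25 → (0xc938825a>>25)&0x7 = 0x4
chan:11 @ bit 14 → (0xc938825a>>14)&0x7ff = 0x4e2  ←
bank:14 @ bit 0 → (0xc938825a>>0)&0x3fff = 0x25a
chan signed 11b, MSB=1: 1250 - 2048 = -798

-798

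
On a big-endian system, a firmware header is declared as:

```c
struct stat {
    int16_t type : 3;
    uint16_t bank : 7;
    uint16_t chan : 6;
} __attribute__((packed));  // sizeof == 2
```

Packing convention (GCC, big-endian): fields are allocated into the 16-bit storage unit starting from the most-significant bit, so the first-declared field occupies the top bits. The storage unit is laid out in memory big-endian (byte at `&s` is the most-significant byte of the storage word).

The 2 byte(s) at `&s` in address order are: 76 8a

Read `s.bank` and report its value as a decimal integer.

90

[0]=0x76 [1]=0x8a (big-endian) → word 0x768a
type:3 @ bit 13 → (0x768a>>13)&0x7 = 0x3
bank:7 @ bit 6 → (0x768a>>6)&0x7f = 0x5a  ←
chan:6 @ bit 0 → (0x768a>>0)&0x3f = 0xa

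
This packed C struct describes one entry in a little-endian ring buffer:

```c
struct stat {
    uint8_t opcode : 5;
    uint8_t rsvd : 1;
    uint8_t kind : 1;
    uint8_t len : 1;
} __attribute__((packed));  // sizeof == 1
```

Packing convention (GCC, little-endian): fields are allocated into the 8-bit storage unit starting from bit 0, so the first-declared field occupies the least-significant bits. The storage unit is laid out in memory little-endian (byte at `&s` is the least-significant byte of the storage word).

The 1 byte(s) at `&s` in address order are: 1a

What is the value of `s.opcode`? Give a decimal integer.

[0]=0x1a (little-endian) → word 0x1a
opcode [0+:5] = (word>>0) & 0x1f = 26  ←
rsvd [5+:1] = (word>>5) & 0x1 = 0
kind [6+:1] = (word>>6) & 0x1 = 0
len [7+:1] = (word>>7) & 0x1 = 0

26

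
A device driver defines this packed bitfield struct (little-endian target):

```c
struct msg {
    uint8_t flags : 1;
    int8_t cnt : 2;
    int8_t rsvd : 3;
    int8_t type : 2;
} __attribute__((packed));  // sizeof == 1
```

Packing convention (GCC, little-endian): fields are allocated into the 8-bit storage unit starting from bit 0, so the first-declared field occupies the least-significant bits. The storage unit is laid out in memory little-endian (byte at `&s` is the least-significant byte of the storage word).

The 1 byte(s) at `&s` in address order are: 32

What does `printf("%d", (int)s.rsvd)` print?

[0]=0x32 (little-endian) → word 0x32
flags [0+:1] = (word>>0) & 0x1 = 0
cnt [1+:2] = (word>>1) & 0x3 = 1
rsvd [3+:3] = (word>>3) & 0x7 = 6  ←
type [6+:2] = (word>>6) & 0x3 = 0
rsvd signed 3b, MSB=1: 6 - 8 = -2

-2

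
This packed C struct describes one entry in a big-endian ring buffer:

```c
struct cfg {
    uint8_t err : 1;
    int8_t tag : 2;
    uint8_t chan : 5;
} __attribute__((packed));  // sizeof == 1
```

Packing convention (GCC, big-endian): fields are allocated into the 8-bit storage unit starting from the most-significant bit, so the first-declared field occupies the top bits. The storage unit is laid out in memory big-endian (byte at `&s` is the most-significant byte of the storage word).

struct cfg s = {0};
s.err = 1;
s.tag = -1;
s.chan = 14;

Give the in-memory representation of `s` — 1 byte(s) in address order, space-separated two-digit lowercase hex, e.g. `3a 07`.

ee

err (1b) val=1 bits=0x1 at bit 7: 0x80
tag (2b) val=-1 bits=0x3 at bit 5: 0xe0
chan (5b) val=14 bits=0xe at bit 0: 0xee
word = 0xee → big-endian bytes:
  [0]=0xee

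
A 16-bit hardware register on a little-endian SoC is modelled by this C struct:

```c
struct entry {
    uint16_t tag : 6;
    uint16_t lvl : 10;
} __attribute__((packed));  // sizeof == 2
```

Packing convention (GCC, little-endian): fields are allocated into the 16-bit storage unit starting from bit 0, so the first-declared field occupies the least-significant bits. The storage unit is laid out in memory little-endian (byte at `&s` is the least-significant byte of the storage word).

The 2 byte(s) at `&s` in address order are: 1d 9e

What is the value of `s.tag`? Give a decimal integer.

29

[0]=0x1d [1]=0x9e (little-endian) → word 0x9e1d
tag [0+:6] = (word>>0) & 0x3f = 29  ←
lvl [6+:10] = (word>>6) & 0x3ff = 632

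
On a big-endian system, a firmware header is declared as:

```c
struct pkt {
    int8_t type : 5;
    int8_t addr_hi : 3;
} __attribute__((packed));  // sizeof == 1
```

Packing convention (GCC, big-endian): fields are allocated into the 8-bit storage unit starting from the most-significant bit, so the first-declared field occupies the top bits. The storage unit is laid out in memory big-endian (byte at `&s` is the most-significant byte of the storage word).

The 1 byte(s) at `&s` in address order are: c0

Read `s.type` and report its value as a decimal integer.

-8

[0]=0xc0 (big-endian) → word 0xc0
type:5 @ bit 3 → (0xc0>>3)&0x1f = 0x18  ←
addr_hi:3 @ bit 0 → (0xc0>>0)&0x7 = 0x0
type signed 5b, MSB=1: 24 - 32 = -8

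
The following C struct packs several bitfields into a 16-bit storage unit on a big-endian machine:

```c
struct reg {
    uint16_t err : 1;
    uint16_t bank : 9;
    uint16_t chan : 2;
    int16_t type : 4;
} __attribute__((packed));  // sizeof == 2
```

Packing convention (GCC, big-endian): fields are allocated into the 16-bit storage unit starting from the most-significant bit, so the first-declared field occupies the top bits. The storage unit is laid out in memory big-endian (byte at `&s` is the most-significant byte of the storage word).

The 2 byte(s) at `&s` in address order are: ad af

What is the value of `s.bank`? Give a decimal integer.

182

[0]=0xad [1]=0xaf (big-endian) → word 0xadaf
err:1 @ bit 15 → (0xadaf>>15)&0x1 = 0x1
bank:9 @ bit 6 → (0xadaf>>6)&0x1ff = 0xb6  ←
chan:2 @ bit 4 → (0xadaf>>4)&0x3 = 0x2
type:4 @ bit 0 → (0xadaf>>0)&0xf = 0xf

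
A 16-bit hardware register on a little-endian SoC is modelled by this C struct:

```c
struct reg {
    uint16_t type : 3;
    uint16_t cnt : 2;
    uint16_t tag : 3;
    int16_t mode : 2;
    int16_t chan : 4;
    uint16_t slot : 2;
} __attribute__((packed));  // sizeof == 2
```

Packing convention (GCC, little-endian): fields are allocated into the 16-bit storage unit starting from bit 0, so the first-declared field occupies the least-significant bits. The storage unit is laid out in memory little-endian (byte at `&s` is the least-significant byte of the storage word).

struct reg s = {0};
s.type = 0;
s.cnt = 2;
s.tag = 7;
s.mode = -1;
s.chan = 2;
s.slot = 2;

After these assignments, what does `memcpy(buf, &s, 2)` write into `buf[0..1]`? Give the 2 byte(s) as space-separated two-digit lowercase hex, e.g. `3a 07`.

f0 8b

type:3 = 0 → 0x0 << 0 → word 0x0000
cnt:2 = 2 → 0x2 << 3 → word 0x0010
tag:3 = 7 → 0x7 << 5 → word 0x00f0
mode:2 = -1 → 0x3 << 8 → word 0x03f0
chan:4 = 2 → 0x2 << 10 → word 0x0bf0
slot:2 = 2 → 0x2 << 14 → word 0x8bf0
word = 0x8bf0 → little-endian bytes:
  [0]=0xf0  [1]=0x8b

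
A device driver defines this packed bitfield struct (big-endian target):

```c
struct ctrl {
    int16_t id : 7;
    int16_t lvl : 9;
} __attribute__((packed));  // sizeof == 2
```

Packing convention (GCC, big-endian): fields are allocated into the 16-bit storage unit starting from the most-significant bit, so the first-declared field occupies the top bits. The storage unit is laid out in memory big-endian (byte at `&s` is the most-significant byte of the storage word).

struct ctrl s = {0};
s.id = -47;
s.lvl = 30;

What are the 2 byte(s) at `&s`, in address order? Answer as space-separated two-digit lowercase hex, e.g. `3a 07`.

a2 1e

id (7b) val=-47 bits=0x51 at bit 9: 0xa200
lvl (9b) val=30 bits=0x1e at bit 0: 0xa21e
word = 0xa21e → big-endian bytes:
  [0]=0xa2  [1]=0x1e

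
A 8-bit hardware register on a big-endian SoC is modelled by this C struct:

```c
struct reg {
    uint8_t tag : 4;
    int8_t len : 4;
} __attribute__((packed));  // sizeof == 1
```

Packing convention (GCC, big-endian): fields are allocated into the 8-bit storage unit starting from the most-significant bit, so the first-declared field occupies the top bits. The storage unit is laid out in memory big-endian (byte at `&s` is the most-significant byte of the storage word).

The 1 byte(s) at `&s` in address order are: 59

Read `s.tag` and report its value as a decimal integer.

[0]=0x59 (big-endian) → word 0x59
tag [4+:4] = (word>>4) & 0xf = 5  ←
len [0+:4] = (word>>0) & 0xf = 9

5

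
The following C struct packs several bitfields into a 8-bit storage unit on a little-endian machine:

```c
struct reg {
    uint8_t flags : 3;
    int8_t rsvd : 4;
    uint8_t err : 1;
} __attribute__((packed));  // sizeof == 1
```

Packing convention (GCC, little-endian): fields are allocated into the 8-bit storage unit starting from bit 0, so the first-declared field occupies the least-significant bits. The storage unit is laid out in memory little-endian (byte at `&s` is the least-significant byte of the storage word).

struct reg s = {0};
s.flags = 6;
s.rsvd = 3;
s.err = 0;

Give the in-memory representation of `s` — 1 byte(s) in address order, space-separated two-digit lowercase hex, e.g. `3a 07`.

1e

[0+:3] flags=6 & 0x7 = 0x6; word=0x06
[3+:4] rsvd=3 & 0xf = 0x3; word=0x1e
[7+:1] err=0 & 0x1 = 0x0; word=0x1e
word = 0x1e → little-endian bytes:
  [0]=0x1e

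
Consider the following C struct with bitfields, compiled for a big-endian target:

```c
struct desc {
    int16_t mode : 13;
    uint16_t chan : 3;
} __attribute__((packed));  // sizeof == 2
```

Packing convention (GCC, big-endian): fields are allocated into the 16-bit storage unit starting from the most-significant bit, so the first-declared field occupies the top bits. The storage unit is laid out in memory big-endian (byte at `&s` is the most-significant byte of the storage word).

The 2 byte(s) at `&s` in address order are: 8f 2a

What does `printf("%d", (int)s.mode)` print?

-3611

[0]=0x8f [1]=0x2a (big-endian) → word 0x8f2a
mode:13 @ bit 3 → (0x8f2a>>3)&0x1fff = 0x11e5  ←
chan:3 @ bit 0 → (0x8f2a>>0)&0x7 = 0x2
mode signed 13b, MSB=1: 4581 - 8192 = -3611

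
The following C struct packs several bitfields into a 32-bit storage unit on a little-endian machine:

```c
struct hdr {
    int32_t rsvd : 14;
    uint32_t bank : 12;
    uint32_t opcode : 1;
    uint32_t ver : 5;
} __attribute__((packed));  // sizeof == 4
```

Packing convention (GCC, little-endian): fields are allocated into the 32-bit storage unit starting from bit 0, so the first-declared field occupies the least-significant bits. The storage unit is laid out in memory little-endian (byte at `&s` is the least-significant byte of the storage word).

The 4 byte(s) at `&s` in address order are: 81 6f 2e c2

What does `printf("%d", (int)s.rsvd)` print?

[0]=0x81 [1]=0x6f [2]=0x2e [3]=0xc2 (little-endian) → word 0xc22e6f81
rsvd [0+:14] = (word>>0) & 0x3fff = 12161  ←
bank [14+:12] = (word>>14) & 0xfff = 2233
opcode [26+:1] = (word>>26) & 0x1 = 0
ver [27+:5] = (word>>27) & 0x1f = 24
rsvd signed 14b, MSB=1: 12161 - 16384 = -4223

-4223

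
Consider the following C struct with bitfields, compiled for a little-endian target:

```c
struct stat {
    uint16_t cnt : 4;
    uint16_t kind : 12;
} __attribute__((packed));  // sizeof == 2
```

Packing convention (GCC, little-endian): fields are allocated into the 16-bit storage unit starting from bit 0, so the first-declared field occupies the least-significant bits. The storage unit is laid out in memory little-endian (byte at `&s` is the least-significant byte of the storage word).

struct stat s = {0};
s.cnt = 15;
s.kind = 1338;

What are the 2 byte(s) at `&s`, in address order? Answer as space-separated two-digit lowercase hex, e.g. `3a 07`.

cnt (4b) val=15 bits=0xf at bit 0: 0x000f
kind (12b) val=1338 bits=0x53a at bit 4: 0x53af
word = 0x53af → little-endian bytes:
  [0]=0xaf  [1]=0x53

af 53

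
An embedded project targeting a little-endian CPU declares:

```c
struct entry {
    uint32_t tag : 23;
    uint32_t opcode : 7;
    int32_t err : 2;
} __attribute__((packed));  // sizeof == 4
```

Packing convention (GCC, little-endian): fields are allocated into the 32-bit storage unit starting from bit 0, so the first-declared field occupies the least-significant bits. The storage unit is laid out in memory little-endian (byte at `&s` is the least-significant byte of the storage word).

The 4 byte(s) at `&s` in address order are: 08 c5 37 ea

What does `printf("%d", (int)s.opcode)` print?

84

[0]=0x08 [1]=0xc5 [2]=0x37 [3]=0xea (little-endian) → word 0xea37c508
tag [0+:23] = (word>>0) & 0x7fffff = 3654920
opcode [23+:7] = (word>>23) & 0x7f = 84  ←
err [30+:2] = (word>>30) & 0x3 = 3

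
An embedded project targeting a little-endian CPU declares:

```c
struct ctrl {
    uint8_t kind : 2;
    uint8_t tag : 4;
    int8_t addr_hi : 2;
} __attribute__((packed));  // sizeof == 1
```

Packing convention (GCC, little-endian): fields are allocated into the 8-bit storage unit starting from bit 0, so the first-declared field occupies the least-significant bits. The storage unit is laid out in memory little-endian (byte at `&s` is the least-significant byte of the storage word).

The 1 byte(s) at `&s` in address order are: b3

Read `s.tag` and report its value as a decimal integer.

12

[0]=0xb3 (little-endian) → word 0xb3
kind:2 @ bit 0 → (0xb3>>0)&0x3 = 0x3
tag:4 @ bit 2 → (0xb3>>2)&0xf = 0xc  ←
addr_hi:2 @ bit 6 → (0xb3>>6)&0x3 = 0x2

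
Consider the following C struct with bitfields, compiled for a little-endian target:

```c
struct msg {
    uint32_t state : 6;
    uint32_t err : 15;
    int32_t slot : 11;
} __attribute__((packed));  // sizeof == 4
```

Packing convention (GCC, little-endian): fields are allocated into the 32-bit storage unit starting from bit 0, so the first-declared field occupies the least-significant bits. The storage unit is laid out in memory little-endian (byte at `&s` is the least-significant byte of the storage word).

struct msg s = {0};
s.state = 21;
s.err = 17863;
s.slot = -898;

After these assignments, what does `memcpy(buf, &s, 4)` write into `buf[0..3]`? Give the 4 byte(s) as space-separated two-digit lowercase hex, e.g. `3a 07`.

state (6b) val=21 bits=0x15 at bit 0: 0x00000015
err (15b) val=17863 bits=0x45c7 at bit 6: 0x001171d5
slot (11b) val=-898 bits=0x47e at bit 21: 0x8fd171d5
word = 0x8fd171d5 → little-endian bytes:
  [0]=0xd5  [1]=0x71  [2]=0xd1  [3]=0x8f

d5 71 d1 8f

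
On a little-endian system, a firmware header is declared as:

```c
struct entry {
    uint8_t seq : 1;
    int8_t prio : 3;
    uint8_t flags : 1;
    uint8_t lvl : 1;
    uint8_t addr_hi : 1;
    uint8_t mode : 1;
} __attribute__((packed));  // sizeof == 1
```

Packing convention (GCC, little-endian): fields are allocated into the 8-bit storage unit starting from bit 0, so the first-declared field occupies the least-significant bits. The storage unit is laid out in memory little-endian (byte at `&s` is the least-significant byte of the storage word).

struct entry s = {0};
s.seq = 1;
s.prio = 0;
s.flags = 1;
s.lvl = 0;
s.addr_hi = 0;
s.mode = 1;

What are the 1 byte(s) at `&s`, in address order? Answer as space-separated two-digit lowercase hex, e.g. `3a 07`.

91

seq:1 = 1 → 0x1 << 0 → word 0x01
prio:3 = 0 → 0x0 << 1 → word 0x01
flags:1 = 1 → 0x1 << 4 → word 0x11
lvl:1 = 0 → 0x0 << 5 → word 0x11
addr_hi:1 = 0 → 0x0 << 6 → word 0x11
mode:1 = 1 → 0x1 << 7 → word 0x91
word = 0x91 → little-endian bytes:
  [0]=0x91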